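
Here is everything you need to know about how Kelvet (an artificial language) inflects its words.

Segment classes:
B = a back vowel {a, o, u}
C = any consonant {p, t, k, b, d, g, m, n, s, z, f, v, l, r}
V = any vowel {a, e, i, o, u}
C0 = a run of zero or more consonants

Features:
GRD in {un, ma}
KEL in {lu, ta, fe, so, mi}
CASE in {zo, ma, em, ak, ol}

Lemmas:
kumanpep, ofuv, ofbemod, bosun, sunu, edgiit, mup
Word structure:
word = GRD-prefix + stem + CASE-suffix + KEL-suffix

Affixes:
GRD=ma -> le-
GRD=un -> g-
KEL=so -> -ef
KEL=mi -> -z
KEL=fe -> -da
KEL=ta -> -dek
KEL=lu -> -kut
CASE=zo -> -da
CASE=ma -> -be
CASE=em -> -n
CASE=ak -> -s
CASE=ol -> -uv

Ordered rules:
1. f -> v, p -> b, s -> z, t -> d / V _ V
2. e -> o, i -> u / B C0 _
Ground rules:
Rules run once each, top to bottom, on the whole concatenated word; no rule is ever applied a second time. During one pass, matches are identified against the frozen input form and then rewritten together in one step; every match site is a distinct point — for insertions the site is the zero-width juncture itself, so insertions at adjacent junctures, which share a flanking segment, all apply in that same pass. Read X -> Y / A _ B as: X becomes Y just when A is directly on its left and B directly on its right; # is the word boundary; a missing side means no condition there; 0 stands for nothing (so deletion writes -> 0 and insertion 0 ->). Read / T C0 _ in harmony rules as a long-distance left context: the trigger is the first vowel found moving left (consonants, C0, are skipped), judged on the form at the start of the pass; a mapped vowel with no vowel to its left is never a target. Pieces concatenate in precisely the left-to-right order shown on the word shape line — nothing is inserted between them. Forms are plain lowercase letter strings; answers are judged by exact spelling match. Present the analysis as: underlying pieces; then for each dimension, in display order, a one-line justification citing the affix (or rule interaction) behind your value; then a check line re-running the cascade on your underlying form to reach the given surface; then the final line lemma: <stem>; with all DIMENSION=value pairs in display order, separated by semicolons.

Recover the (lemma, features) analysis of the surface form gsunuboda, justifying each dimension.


underlying: g-sunu-be-da
GRD=un - signalled by the affix g-
KEL=fe - signalled by the affix -da
CASE=ma - signalled by the affix -be
check: gsunubeda -> gsunubeda -> gsunuboda
lemma: sunu; GRD=un; KEL=fe; CASE=ma


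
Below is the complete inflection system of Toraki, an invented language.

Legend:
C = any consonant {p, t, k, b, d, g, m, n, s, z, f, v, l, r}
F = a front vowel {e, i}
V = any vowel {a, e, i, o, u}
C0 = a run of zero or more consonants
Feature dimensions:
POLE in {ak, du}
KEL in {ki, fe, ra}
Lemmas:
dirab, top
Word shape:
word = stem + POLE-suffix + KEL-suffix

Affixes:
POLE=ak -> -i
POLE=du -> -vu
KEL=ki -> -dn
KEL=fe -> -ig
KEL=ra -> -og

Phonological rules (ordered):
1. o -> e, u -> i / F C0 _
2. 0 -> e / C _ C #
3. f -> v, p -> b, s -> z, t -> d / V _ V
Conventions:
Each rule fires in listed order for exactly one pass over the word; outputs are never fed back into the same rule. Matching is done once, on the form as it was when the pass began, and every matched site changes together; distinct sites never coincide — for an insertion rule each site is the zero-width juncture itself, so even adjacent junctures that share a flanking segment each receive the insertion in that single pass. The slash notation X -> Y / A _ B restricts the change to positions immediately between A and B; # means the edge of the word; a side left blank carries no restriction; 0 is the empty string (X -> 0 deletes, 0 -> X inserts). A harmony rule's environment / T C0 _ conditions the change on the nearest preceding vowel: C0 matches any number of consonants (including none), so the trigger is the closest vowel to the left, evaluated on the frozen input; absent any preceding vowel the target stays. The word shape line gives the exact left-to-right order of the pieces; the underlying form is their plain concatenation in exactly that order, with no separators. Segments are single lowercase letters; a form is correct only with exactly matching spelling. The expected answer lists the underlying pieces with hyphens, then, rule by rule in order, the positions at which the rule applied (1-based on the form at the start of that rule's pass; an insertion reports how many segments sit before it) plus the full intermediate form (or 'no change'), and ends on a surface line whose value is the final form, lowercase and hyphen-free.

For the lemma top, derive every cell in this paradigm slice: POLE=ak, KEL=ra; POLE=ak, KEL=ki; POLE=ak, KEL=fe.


cell POLE=ak, KEL=ra:
underlying: top-i-og
1. o -> e, u -> i / F C0 _: fires at position(s) 5: topieg
2. 0 -> e / C _ C #: no change
3. f -> v, p -> b, s -> z, t -> d / V _ V: fires at position(s) 3: tobieg
surface: tobieg

cell POLE=ak, KEL=ki:
underlying: top-i-dn
1. o -> e, u -> i / F C0 _: no change
2. 0 -> e / C _ C #: inserts after position(s) 5: topiden
3. f -> v, p -> b, s -> z, t -> d / V _ V: fires at position(s) 3: tobiden
surface: tobiden

cell POLE=ak, KEL=fe:
underlying: top-i-ig
1. o -> e, u -> i / F C0 _: no change
2. 0 -> e / C _ C #: no change
3. f -> v, p -> b, s -> z, t -> d / V _ V: fires at position(s) 3: tobiig
surface: tobiig


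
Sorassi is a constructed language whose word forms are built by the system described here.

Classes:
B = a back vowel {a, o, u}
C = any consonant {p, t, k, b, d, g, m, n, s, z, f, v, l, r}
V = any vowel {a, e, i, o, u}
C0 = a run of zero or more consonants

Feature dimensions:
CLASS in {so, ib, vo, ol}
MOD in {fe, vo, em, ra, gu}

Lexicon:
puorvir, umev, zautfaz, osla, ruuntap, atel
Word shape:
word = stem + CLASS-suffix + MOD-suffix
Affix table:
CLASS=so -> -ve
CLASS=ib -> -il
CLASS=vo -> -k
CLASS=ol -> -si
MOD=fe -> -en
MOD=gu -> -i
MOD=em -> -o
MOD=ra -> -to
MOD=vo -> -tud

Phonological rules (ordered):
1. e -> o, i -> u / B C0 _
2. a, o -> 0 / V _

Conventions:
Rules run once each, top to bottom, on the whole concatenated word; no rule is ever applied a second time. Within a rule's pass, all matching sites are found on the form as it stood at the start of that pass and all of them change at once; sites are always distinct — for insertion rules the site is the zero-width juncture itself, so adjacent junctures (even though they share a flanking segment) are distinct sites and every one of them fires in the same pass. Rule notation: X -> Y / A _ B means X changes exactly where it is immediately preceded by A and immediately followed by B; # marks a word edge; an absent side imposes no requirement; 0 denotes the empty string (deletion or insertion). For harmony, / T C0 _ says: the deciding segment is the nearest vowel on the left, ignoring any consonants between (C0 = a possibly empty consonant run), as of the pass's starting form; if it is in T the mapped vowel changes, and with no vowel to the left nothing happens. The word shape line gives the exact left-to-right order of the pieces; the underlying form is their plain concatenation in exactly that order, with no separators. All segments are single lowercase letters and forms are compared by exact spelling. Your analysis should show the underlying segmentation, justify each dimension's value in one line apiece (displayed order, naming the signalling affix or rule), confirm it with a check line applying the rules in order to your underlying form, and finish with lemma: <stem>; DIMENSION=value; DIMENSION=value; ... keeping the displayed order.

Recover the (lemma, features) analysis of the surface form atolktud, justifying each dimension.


underlying: atel-k-tud
CLASS=vo - signalled by the affix -k
MOD=vo - signalled by the affix -tud
check: atelktud -> atolktud -> atolktud
lemma: atel; CLASS=vo; MOD=vo


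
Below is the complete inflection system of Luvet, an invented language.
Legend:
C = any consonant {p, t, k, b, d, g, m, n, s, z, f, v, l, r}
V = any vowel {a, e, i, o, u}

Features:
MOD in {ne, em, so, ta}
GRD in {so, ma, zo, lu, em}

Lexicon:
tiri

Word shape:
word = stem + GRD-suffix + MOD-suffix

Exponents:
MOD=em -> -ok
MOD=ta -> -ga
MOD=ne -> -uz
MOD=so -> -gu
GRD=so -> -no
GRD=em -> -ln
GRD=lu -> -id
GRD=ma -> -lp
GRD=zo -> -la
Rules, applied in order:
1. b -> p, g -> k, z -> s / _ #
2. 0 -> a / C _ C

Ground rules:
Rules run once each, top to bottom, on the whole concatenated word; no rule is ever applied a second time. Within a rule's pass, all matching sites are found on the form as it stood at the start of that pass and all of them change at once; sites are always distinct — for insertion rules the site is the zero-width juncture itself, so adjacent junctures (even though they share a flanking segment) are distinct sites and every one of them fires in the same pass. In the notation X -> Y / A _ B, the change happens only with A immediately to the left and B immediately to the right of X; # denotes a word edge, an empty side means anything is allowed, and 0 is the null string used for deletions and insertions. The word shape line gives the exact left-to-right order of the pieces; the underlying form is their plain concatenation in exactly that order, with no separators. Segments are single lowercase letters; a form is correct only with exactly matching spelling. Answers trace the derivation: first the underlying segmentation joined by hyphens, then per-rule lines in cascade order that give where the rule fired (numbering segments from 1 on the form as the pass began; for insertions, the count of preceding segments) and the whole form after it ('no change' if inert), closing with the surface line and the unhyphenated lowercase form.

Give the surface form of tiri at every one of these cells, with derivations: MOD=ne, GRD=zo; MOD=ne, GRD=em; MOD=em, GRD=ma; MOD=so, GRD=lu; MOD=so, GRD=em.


cell MOD=ne, GRD=zo:
underlying: tiri-la-uz
1. b -> p, g -> k, z -> s / _ #: fires at position(s) 8: tirilaus
2. 0 -> a / C _ C: no change
surface: tirilaus

cell MOD=ne, GRD=em:
underlying: tiri-ln-uz
1. b -> p, g -> k, z -> s / _ #: fires at position(s) 8: tirilnus
2. 0 -> a / C _ C: inserts after position(s) 5: tirilanus
surface: tirilanus

cell MOD=em, GRD=ma:
underlying: tiri-lp-ok
1. b -> p, g -> k, z -> s / _ #: no change
2. 0 -> a / C _ C: inserts after position(s) 5: tirilapok
surface: tirilapok

cell MOD=so, GRD=lu:
underlying: tiri-id-gu
1. b -> p, g -> k, z -> s / _ #: no change
2. 0 -> a / C _ C: inserts after position(s) 6: tiriidagu
surface: tiriidagu

cell MOD=so, GRD=em:
underlying: tiri-ln-gu
1. b -> p, g -> k, z -> s / _ #: no change
2. 0 -> a / C _ C: inserts after position(s) 5, 6: tirilanagu
surface: tirilanagu


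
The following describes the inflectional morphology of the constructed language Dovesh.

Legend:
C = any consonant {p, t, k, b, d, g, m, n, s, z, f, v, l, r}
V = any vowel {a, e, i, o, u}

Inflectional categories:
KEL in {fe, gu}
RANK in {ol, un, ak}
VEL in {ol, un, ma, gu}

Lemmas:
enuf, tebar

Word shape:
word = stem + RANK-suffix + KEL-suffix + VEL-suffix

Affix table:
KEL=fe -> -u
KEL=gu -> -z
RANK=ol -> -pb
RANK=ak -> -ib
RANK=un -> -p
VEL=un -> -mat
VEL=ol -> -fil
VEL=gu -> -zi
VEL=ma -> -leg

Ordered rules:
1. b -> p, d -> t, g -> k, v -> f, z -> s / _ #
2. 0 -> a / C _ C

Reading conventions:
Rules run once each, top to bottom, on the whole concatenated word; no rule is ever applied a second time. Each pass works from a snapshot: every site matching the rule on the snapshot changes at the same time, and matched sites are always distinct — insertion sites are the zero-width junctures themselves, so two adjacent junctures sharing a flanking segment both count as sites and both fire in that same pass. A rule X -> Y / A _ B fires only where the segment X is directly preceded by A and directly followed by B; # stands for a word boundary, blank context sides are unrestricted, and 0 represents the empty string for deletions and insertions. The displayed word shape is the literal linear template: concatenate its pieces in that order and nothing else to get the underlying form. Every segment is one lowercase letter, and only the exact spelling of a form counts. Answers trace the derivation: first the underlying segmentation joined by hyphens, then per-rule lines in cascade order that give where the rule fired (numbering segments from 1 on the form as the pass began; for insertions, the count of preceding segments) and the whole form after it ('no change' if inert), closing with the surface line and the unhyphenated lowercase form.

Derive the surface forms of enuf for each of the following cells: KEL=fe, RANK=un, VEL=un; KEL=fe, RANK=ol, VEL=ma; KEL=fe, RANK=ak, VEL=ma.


cell KEL=fe, RANK=un, VEL=un:
underlying: enuf-p-u-mat
1. b -> p, d -> t, g -> k, v -> f, z -> s / _ #: no change
2. 0 -> a / C _ C: inserts after position(s) 4: enufapumat
surface: enufapumat

cell KEL=fe, RANK=ol, VEL=ma:
underlying: enuf-pb-u-leg
1. b -> p, d -> t, g -> k, v -> f, z -> s / _ #: fires at position(s) 10: enufpbulek
2. 0 -> a / C _ C: inserts after position(s) 4, 5: enufapabulek
surface: enufapabulek

cell KEL=fe, RANK=ak, VEL=ma:
underlying: enuf-ib-u-leg
1. b -> p, d -> t, g -> k, v -> f, z -> s / _ #: fires at position(s) 10: enufibulek
2. 0 -> a / C _ C: no change
surface: enufibulek


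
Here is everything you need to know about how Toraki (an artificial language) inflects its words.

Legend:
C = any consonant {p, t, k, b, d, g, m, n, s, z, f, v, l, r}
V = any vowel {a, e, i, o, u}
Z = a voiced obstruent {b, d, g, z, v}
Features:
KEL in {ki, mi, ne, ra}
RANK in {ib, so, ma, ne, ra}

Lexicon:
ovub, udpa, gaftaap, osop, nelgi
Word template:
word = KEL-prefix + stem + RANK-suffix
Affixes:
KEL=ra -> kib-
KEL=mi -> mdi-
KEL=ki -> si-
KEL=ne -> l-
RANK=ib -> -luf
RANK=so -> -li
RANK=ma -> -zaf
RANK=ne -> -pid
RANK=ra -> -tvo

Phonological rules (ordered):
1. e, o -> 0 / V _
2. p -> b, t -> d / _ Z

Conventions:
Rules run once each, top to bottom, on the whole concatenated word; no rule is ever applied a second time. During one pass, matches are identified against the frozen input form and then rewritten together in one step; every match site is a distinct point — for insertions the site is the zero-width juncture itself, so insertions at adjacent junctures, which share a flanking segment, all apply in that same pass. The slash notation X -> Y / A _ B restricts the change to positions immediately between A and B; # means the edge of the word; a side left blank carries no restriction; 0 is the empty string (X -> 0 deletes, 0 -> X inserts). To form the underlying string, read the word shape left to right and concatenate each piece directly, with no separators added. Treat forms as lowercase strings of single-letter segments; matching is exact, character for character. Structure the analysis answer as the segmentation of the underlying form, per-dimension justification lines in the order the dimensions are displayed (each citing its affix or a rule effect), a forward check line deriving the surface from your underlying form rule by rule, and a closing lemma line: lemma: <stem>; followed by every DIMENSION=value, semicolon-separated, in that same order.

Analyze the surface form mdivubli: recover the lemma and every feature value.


underlying: mdi-ovub-li
KEL=mi - signalled by the affix mdi-
RANK=so - signalled by the affix -li
check: mdiovubli -> mdivubli -> mdivubli
lemma: ovub; KEL=mi; RANK=so


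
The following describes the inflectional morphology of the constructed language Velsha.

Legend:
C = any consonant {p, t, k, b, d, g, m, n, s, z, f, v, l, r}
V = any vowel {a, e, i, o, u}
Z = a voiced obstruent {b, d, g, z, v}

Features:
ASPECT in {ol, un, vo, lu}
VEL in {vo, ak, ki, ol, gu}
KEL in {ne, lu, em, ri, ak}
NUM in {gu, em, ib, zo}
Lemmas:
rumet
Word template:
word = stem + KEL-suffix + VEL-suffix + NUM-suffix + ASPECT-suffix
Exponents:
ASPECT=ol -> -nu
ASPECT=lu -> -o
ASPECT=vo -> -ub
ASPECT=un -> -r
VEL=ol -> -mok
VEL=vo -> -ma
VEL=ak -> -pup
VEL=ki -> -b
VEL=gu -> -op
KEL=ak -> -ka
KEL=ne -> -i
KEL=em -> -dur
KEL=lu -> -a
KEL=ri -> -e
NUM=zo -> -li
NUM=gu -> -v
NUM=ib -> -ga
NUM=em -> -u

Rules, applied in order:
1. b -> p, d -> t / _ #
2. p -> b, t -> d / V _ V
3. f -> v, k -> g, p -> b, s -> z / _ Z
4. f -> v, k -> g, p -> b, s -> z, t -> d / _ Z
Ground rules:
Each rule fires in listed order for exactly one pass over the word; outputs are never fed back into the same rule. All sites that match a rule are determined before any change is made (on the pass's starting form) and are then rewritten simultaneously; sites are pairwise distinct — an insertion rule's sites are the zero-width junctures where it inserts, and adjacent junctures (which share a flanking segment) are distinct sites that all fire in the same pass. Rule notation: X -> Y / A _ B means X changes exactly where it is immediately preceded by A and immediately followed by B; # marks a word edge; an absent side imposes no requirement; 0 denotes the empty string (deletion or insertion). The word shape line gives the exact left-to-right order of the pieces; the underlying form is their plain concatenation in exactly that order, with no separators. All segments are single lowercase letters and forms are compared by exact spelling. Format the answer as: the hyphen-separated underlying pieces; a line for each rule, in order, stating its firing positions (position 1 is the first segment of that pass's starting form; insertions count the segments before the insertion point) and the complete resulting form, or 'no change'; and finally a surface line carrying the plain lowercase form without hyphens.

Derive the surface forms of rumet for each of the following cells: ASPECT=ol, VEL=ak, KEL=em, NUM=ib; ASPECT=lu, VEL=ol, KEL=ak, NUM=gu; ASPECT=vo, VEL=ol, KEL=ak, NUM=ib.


cell ASPECT=ol, VEL=ak, KEL=em, NUM=ib:
underlying: rumet-dur-pup-ga-nu
1. b -> p, d -> t / _ #: no change
2. p -> b, t -> d / V _ V: no change
3. f -> v, k -> g, p -> b, s -> z / _ Z: fires at position(s) 11: rumetdurpubganu
4. f -> v, k -> g, p -> b, s -> z, t -> d / _ Z: fires at position(s) 5: rumeddurpubganu
surface: rumeddurpubganu

cell ASPECT=lu, VEL=ol, KEL=ak, NUM=gu:
underlying: rumet-ka-mok-v-o
1. b -> p, d -> t / _ #: no change
2. p -> b, t -> d / V _ V: no change
3. f -> v, k -> g, p -> b, s -> z / _ Z: fires at position(s) 10: rumetkamogvo
4. f -> v, k -> g, p -> b, s -> z, t -> d / _ Z: no change
surface: rumetkamogvo

cell ASPECT=vo, VEL=ol, KEL=ak, NUM=ib:
underlying: rumet-ka-mok-ga-ub
1. b -> p, d -> t / _ #: fires at position(s) 14: rumetkamokgaup
2. p -> b, t -> d / V _ V: no change
3. f -> v, k -> g, p -> b, s -> z / _ Z: fires at position(s) 10: rumetkamoggaup
4. f -> v, k -> g, p -> b, s -> z, t -> d / _ Z: no change
surface: rumetkamoggaup


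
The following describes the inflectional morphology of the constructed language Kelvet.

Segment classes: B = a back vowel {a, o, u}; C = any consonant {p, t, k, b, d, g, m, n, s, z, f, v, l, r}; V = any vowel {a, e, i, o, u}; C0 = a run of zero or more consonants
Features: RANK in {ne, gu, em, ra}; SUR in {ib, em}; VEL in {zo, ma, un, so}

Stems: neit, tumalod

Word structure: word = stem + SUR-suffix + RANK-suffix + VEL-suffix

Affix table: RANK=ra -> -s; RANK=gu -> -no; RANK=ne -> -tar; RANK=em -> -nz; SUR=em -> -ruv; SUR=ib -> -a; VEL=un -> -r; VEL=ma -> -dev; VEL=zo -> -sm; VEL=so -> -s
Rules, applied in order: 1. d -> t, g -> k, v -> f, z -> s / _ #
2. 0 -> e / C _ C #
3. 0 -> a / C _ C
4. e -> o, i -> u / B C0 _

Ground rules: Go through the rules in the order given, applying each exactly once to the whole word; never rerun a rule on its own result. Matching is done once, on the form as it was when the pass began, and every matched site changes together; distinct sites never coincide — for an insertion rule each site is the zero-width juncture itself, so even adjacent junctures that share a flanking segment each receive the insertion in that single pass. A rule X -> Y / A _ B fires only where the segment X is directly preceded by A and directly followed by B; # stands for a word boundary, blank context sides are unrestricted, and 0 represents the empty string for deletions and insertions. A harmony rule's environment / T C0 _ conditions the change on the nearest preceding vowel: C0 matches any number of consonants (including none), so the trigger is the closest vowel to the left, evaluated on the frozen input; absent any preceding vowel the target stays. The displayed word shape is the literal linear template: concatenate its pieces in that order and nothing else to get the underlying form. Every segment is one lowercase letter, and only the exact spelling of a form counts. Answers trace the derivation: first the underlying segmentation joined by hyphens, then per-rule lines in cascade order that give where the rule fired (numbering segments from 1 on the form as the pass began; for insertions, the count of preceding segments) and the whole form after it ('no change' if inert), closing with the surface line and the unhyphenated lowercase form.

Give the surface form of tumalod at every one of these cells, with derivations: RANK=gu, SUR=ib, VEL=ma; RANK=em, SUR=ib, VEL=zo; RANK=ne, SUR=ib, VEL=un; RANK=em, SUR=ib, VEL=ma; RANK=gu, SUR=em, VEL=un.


cell RANK=gu, SUR=ib, VEL=ma:
underlying: tumalod-a-no-dev
1. d -> t, g -> k, v -> f, z -> s / _ #: fires at position(s) 13: tumalodanodef
2. 0 -> e / C _ C #: no change
3. 0 -> a / C _ C: no change
4. e -> o, i -> u / B C0 _: fires at position(s) 12: tumalodanodof
surface: tumalodanodof

cell RANK=em, SUR=ib, VEL=zo:
underlying: tumalod-a-nz-sm
1. d -> t, g -> k, v -> f, z -> s / _ #: no change
2. 0 -> e / C _ C #: inserts after position(s) 11: tumalodanzsem
3. 0 -> a / C _ C: inserts after position(s) 9, 10: tumalodanazasem
4. e -> o, i -> u / B C0 _: fires at position(s) 14: tumalodanazasom
surface: tumalodanazasom

cell RANK=ne, SUR=ib, VEL=un:
underlying: tumalod-a-tar-r
1. d -> t, g -> k, v -> f, z -> s / _ #: no change
2. 0 -> e / C _ C #: inserts after position(s) 11: tumalodatarer
3. 0 -> a / C _ C: no change
4. e -> o, i -> u / B C0 _: fires at position(s) 12: tumalodataror
surface: tumalodataror

cell RANK=em, SUR=ib, VEL=ma:
underlying: tumalod-a-nz-dev
1. d -> t, g -> k, v -> f, z -> s / _ #: fires at position(s) 13: tumalodanzdef
2. 0 -> e / C _ C #: no change
3. 0 -> a / C _ C: inserts after position(s) 9, 10: tumalodanazadef
4. e -> o, i -> u / B C0 _: fires at position(s) 14: tumalodanazadof
surface: tumalodanazadof

cell RANK=gu, SUR=em, VEL=un:
underlying: tumalod-ruv-no-r
1. d -> t, g -> k, v -> f, z -> s / _ #: no change
2. 0 -> e / C _ C #: no change
3. 0 -> a / C _ C: inserts after position(s) 7, 10: tumalodaruvanor
4. e -> o, i -> u / B C0 _: no change
surface: tumalodaruvanor


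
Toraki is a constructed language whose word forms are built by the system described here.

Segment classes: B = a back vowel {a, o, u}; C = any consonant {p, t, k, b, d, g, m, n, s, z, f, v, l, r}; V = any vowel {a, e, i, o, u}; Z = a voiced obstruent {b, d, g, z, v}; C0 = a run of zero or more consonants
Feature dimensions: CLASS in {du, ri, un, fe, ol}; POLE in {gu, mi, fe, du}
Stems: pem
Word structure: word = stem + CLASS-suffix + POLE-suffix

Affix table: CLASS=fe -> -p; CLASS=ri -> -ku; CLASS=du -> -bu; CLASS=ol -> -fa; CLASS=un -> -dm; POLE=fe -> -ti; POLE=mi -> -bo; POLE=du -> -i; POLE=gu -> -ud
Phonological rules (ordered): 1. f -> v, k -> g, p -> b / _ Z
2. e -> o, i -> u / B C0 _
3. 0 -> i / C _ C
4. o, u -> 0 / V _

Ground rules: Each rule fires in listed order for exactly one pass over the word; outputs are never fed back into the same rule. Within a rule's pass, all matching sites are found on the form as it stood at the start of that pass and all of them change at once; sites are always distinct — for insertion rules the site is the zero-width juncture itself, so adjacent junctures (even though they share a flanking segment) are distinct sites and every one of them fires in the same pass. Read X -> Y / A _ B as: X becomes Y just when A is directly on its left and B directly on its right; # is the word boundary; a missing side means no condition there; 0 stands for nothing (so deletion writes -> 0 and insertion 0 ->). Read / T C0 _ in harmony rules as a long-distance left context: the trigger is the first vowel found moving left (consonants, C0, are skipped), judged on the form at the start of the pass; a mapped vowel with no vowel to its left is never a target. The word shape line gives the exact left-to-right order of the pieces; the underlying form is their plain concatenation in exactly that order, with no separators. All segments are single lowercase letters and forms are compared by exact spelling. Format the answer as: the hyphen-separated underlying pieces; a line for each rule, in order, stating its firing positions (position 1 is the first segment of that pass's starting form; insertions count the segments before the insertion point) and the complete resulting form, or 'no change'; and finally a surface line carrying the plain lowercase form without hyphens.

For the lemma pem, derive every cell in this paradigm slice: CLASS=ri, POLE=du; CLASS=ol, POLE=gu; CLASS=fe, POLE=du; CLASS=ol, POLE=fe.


cell CLASS=ri, POLE=du:
underlying: pem-ku-i
1. f -> v, k -> g, p -> b / _ Z: no change
2. e -> o, i -> u / B C0 _: fires at position(s) 6: pemkuu
3. 0 -> i / C _ C: inserts after position(s) 3: pemikuu
4. o, u -> 0 / V _: fires at position(s) 7: pemiku
surface: pemiku

cell CLASS=ol, POLE=gu:
underlying: pem-fa-ud
1. f -> v, k -> g, p -> b / _ Z: no change
2. e -> o, i -> u / B C0 _: no change
3. 0 -> i / C _ C: inserts after position(s) 3: pemifaud
4. o, u -> 0 / V _: fires at position(s) 7: pemifad
surface: pemifad

cell CLASS=fe, POLE=du:
underlying: pem-p-i
1. f -> v, k -> g, p -> b / _ Z: no change
2. e -> o, i -> u / B C0 _: no change
3. 0 -> i / C _ C: inserts after position(s) 3: pemipi
4. o, u -> 0 / V _: no change
surface: pemipi

cell CLASS=ol, POLE=fe:
underlying: pem-fa-ti
1. f -> v, k -> g, p -> b / _ Z: no change
2. e -> o, i -> u / B C0 _: fires at position(s) 7: pemfatu
3. 0 -> i / C _ C: inserts after position(s) 3: pemifatu
4. o, u -> 0 / V _: no change
surface: pemifatu


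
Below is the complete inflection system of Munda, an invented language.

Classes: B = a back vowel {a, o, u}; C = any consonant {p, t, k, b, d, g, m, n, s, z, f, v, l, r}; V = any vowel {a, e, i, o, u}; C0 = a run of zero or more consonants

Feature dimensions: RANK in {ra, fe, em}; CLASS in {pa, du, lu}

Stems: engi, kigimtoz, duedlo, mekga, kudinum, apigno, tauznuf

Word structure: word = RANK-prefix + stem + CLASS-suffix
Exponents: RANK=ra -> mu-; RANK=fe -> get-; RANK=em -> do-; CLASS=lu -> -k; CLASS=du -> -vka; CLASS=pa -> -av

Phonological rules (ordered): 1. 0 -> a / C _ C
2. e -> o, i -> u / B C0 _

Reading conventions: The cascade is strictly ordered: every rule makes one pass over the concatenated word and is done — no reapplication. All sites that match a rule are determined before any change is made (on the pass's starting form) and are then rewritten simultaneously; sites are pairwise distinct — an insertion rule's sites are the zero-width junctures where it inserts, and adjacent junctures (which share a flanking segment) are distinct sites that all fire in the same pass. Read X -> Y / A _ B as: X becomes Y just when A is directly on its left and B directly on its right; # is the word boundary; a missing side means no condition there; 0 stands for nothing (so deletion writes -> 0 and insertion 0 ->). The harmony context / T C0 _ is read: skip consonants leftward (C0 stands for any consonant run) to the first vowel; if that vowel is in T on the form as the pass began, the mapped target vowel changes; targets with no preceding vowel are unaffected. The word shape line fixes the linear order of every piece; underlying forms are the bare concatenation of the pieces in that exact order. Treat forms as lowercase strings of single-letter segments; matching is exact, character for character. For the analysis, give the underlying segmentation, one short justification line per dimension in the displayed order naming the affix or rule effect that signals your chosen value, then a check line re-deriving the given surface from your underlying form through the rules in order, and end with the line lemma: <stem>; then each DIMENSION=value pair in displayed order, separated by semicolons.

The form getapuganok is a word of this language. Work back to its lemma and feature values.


underlying: get-apigno-k
RANK=fe - signalled by the affix get-
CLASS=lu - signalled by the affix -k
check: getapignok -> getapiganok -> getapuganok
lemma: apigno; RANK=fe; CLASS=lu


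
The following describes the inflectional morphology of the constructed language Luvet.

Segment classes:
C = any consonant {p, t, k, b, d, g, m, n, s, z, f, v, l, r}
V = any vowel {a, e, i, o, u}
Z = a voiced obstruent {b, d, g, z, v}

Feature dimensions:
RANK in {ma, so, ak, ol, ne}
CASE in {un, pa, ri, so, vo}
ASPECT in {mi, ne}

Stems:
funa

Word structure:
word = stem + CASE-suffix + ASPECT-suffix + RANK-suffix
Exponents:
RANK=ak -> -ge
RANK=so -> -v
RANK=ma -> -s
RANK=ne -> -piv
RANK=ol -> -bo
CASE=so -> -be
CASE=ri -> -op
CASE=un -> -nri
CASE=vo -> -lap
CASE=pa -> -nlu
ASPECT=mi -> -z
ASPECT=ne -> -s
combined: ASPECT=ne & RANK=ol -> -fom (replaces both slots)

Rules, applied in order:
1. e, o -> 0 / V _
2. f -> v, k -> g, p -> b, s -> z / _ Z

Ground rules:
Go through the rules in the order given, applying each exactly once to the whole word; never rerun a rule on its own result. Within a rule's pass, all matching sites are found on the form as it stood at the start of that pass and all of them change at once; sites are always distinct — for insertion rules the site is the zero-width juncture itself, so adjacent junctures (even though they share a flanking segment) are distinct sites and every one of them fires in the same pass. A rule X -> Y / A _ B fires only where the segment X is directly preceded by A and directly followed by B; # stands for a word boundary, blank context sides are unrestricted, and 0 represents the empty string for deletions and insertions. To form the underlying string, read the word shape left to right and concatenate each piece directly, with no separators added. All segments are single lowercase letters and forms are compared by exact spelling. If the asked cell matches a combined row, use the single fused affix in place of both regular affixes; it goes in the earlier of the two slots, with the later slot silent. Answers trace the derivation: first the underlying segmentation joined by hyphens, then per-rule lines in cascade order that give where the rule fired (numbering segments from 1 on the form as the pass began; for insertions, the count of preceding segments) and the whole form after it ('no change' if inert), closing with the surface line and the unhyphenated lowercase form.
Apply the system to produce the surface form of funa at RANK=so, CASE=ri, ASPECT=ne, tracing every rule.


underlying: funa-op-s-v
1. e, o -> 0 / V _: fires at position(s) 5: funapsv
2. f -> v, k -> g, p -> b, s -> z / _ Z: fires at position(s) 6: funapzv
surface: funapzv


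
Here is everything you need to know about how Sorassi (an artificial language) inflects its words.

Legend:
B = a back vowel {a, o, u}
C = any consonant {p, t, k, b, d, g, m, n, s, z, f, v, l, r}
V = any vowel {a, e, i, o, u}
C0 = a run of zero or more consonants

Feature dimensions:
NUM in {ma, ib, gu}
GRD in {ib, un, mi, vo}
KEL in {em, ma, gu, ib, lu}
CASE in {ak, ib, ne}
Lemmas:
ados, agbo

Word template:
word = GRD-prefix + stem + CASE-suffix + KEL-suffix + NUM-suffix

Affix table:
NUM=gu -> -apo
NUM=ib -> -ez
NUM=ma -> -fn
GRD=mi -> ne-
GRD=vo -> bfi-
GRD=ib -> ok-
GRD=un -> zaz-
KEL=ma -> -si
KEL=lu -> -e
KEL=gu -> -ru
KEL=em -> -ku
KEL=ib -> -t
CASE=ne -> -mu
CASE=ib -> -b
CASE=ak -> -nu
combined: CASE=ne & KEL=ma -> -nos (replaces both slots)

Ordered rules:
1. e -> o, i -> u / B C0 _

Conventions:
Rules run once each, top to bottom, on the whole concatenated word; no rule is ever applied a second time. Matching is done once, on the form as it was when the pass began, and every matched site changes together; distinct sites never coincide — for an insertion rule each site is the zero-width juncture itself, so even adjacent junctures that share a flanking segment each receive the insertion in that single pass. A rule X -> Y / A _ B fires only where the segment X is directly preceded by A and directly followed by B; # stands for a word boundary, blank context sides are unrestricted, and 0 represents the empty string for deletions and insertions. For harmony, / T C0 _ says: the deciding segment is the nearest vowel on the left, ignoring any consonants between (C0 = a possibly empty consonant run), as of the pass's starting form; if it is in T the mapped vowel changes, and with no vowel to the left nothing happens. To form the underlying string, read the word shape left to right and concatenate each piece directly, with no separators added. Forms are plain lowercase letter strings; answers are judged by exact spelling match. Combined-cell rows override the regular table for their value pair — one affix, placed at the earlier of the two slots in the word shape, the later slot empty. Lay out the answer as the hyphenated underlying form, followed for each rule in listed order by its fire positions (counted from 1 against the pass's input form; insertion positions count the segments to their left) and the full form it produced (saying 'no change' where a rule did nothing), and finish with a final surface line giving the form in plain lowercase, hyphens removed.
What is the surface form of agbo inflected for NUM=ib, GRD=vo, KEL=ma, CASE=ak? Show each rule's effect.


underlying: bfi-agbo-nu-si-ez
1. e -> o, i -> u / B C0 _: fires at position(s) 11: bfiagbonusuez
surface: bfiagbonusuez


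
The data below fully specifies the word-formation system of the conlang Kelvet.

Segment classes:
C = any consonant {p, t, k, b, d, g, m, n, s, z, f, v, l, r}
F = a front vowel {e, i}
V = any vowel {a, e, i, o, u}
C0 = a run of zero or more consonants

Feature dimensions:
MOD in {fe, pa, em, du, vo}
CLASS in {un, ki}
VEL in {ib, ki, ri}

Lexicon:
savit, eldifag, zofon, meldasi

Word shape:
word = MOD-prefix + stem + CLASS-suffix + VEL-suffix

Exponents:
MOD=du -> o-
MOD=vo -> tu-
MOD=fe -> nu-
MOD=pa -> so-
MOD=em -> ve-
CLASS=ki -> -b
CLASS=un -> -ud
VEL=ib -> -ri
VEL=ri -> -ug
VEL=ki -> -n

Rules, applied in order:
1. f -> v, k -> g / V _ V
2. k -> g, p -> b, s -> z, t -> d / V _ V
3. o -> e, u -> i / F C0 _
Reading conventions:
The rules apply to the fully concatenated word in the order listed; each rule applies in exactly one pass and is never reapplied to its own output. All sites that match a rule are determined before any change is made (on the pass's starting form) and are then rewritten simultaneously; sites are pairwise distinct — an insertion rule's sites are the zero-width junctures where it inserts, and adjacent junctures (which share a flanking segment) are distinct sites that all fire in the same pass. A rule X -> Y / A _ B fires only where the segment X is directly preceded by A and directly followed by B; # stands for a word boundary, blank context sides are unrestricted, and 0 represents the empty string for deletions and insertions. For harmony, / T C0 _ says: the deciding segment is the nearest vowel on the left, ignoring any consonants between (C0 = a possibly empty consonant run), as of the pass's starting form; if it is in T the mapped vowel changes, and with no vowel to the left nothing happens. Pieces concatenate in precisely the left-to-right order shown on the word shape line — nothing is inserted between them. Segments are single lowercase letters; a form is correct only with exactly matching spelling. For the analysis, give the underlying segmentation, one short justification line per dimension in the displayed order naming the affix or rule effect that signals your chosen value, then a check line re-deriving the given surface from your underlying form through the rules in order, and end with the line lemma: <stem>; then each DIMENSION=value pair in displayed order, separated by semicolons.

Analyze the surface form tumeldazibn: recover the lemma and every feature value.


underlying: tu-meldasi-b-n
MOD=vo - signalled by the affix tu-
CLASS=ki - signalled by the affix -b
VEL=ki - signalled by the affix -n
check: tumeldasibn -> tumeldasibn -> tumeldazibn -> tumeldazibn
lemma: meldasi; MOD=vo; CLASS=ki; VEL=ki


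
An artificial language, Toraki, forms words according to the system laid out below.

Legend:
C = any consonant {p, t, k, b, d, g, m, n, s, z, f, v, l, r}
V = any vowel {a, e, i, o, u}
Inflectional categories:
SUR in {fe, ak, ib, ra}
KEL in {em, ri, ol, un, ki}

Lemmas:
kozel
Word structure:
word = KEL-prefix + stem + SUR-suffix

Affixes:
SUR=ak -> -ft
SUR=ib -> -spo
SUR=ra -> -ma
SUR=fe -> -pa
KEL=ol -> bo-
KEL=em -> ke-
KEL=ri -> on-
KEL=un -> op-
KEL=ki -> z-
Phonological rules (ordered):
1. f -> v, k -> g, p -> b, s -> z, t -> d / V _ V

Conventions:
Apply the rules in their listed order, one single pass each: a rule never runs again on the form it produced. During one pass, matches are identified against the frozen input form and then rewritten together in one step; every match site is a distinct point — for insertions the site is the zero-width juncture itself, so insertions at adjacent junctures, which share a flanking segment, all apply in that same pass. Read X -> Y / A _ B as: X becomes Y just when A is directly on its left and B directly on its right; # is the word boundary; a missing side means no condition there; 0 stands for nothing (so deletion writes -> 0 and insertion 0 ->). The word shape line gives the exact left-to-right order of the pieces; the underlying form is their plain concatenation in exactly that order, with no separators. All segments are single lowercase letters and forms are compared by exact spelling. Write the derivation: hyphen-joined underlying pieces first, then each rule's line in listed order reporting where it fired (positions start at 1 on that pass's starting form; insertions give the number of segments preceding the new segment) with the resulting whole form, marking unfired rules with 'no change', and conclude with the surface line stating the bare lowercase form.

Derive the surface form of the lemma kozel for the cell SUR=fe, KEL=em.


underlying: ke-kozel-pa
1. f -> v, k -> g, p -> b, s -> z, t -> d / V _ V: fires at position(s) 3: kegozelpa
surface: kegozelpa


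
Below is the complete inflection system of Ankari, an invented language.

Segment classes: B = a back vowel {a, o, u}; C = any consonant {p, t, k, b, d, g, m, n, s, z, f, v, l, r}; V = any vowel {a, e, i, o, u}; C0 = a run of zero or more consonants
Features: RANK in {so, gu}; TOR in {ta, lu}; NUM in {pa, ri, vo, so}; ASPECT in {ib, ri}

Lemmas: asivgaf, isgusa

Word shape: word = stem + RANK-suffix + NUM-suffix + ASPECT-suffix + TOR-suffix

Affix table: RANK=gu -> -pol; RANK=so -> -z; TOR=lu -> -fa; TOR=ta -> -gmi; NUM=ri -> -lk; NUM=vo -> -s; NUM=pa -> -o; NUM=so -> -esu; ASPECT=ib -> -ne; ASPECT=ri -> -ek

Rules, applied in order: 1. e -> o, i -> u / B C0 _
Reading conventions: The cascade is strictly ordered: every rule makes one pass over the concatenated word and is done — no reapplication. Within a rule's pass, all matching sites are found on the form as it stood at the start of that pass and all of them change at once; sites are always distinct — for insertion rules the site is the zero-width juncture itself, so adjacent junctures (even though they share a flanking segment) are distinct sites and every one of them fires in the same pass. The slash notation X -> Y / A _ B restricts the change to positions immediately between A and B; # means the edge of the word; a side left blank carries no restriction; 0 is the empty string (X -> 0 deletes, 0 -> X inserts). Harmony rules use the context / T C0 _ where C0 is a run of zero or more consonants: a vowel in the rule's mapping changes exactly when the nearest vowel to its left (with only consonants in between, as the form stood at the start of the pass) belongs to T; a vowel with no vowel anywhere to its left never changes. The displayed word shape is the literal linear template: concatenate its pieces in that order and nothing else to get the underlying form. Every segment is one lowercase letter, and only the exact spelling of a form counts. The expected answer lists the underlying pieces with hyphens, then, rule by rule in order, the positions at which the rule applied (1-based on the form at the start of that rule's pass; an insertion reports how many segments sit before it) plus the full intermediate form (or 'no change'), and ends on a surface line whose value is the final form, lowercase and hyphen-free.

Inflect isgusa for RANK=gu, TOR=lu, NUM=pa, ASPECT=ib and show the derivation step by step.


underlying: isgusa-pol-o-ne-fa
1. e -> o, i -> u / B C0 _: fires at position(s) 12: isgusapolonofa
surface: isgusapolonofa
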